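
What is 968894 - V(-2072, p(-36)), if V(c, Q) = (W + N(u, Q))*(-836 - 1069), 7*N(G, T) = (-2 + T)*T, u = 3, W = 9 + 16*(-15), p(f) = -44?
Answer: 7557593/7 ≈ 1.0797e+6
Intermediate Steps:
W = -231 (W = 9 - 240 = -231)
N(G, T) = T*(-2 + T)/7 (N(G, T) = ((-2 + T)*T)/7 = (T*(-2 + T))/7 = T*(-2 + T)/7)
V(c, Q) = 440055 - 1905*Q*(-2 + Q)/7 (V(c, Q) = (-231 + Q*(-2 + Q)/7)*(-836 - 1069) = (-231 + Q*(-2 + Q)/7)*(-1905) = 440055 - 1905*Q*(-2 + Q)/7)
968894 - V(-2072, p(-36)) = 968894 - (440055 - 1905/7*(-44)*(-2 - 44)) = 968894 - (440055 - 1905/7*(-44)*(-46)) = 968894 - (440055 - 3855720/7) = 968894 - 1*(-775335/7) = 968894 + 775335/7 = 7557593/7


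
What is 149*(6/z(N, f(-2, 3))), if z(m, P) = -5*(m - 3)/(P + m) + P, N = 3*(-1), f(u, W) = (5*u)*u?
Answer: 7599/185 ≈ 41.076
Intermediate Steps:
f(u, W) = 5*u²
N = -3
z(m, P) = P - 5*(-3 + m)/(P + m) (z(m, P) = -5*(-3 + m)/(P + m) + P = P - 5*(-3 + m)/(P + m))
149*(6/z(N, f(-2, 3))) = 149*(6/(((15 + (5*(-2)²)² - 5*(-3) + (5*(-2)²)*(-3))/(5*(-2)² - 3)))) = 149*(6/(((15 + (5*4)² + 15 + (5*4)*(-3))/(5*4 - 3)))) = 149*(6/(((15 + 20² + 15 + 20*(-3))/(20 - 3)))) = 149*(6/(((15 + 400 + 15 - 60)/17))) = 149*(6/(((1/17)*370))) = 149*(6/(370/17)) = 149*(6*(17/370)) = 149*(51/185) = 7599/185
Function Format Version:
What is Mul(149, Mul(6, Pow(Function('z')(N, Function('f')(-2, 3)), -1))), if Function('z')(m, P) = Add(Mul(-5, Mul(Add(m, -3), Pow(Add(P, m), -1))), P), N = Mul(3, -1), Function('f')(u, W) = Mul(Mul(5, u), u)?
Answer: Rational(7599, 185) ≈ 41.076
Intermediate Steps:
Function('f')(u, W) = Mul(5, Pow(u, 2))
N = -3
Function('z')(m, P) = Add(P, Mul(-5, Pow(Add(P, m), -1), Add(-3, m))) (Function('z')(m, P) = Add(Mul(-5, Mul(Add(-3, m), Pow(Add(P, m), -1))), P) = Add(Mul(-5, Mul(Pow(Add(P, m), -1), Add(-3, m))), P) = Add(Mul(-5, Pow(Add(P, m), -1), Add(-3, m)), P) = Add(P, Mul(-5, Pow(Add(P, m), -1), Add(-3, m))))
Mul(149, Mul(6, Pow(Function('z')(N, Function('f')(-2, 3)), -1))) = Mul(149, Mul(6, Pow(Mul(Pow(Add(Mul(5, Pow(-2, 2)), -3), -1), Add(15, Pow(Mul(5, Pow(-2, 2)), 2), Mul(-5, -3), Mul(Mul(5, Pow(-2, 2)), -3))), -1))) = Mul(149, Mul(6, Pow(Mul(Pow(Add(Mul(5, 4), -3), -1), Add(15, Pow(Mul(5, 4), 2), 15, Mul(Mul(5, 4), -3))), -1))) = Mul(149, Mul(6, Pow(Mul(Pow(Add(20, -3), -1), Add(15, Pow(20, 2), 15, Mul(20, -3))), -1))) = Mul(149, Mul(6, Pow(Mul(Pow(17, -1), Add(15, 400, 15, -60)), -1))) = Mul(149, Mul(6, Pow(Mul(Rational(1, 17), 370), -1))) = Mul(149, Mul(6, Pow(Rational(370, 17), -1))) = Mul(149, Mul(6, Rational(17, 370))) = Mul(149, Rational(51, 185)) = Rational(7599, 185)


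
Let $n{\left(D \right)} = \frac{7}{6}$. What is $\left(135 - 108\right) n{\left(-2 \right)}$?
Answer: $\frac{63}{2} \approx 31.5$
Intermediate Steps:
$n{\left(D \right)} = \frac{7}{6}$ ($n{\left(D \right)} = 7 \cdot \frac{1}{6} = \frac{7}{6}$)
$\left(135 - 108\right) n{\left(-2 \right)} = \left(135 - 108\right) \frac{7}{6} = 27 \cdot \frac{7}{6} = \frac{63}{2}$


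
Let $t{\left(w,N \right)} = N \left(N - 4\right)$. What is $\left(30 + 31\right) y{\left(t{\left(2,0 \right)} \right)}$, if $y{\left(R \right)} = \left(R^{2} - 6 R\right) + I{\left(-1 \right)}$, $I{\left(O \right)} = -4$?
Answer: $-244$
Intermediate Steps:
$t{\left(w,N \right)} = N \left(-4 + N\right)$
$y{\left(R \right)} = -4 + R^{2} - 6 R$ ($y{\left(R \right)} = \left(R^{2} - 6 R\right) - 4 = -4 + R^{2} - 6 R$)
$\left(30 + 31\right) y{\left(t{\left(2,0 \right)} \right)} = \left(30 + 31\right) \left(-4 + \left(0 \left(-4 + 0\right)\right)^{2} - 6 \cdot 0 \left(-4 + 0\right)\right) = 61 \left(-4 + \left(0 \left(-4\right)\right)^{2} - 6 \cdot 0 \left(-4\right)\right) = 61 \left(-4 + 0^{2} - 0\right) = 61 \left(-4 + 0 + 0\right) = 61 \left(-4\right) = -244$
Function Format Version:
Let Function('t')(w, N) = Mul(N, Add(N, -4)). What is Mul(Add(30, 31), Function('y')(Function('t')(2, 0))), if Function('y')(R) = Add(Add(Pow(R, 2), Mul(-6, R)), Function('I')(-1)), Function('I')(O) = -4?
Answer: -244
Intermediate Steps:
Function('t')(w, N) = Mul(N, Add(-4, N))
Function('y')(R) = Add(-4, Pow(R, 2), Mul(-6, R)) (Function('y')(R) = Add(Add(Pow(R, 2), Mul(-6, R)), -4) = Add(-4, Pow(R, 2), Mul(-6, R)))
Mul(Add(30, 31), Function('y')(Function('t')(2, 0))) = Mul(Add(30, 31), Add(-4, Pow(Mul(0, Add(-4, 0)), 2), Mul(-6, Mul(0, Add(-4, 0))))) = Mul(61, Add(-4, Pow(Mul(0, -4), 2), Mul(-6, Mul(0, -4)))) = Mul(61, Add(-4, Pow(0, 2), Mul(-6, 0))) = Mul(61, Add(-4, 0, 0)) = Mul(61, -4) = -244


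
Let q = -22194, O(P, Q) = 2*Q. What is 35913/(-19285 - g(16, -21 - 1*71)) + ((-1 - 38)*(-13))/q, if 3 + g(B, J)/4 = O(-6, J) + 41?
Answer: -268844843/138349998 ≈ -1.9432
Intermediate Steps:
g(B, J) = 152 + 8*J (g(B, J) = -12 + 4*(2*J + 41) = -12 + 4*(41 + 2*J) = -12 + (164 + 8*J) = 152 + 8*J)
35913/(-19285 - g(16, -21 - 1*71)) + ((-1 - 38)*(-13))/q = 35913/(-19285 - (152 + 8*(-21 - 1*71))) + ((-1 - 38)*(-13))/(-22194) = 35913/(-19285 - (152 + 8*(-21 - 71))) - 39*(-13)*(-1/22194) = 35913/(-19285 - (152 + 8*(-92))) + 507*(-1/22194) = 35913/(-19285 - (152 - 736)) - 169/7398 = 35913/(-19285 - 1*(-584)) - 169/7398 = 35913/(-19285 + 584) - 169/7398 = 35913/(-18701) - 169/7398 = 35913*(-1/18701) - 169/7398 = -35913/18701 - 169/7398 = -268844843/138349998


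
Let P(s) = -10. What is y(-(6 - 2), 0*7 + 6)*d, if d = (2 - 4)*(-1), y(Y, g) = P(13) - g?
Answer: -32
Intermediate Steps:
y(Y, g) = -10 - g
d = 2 (d = -2*(-1) = 2)
y(-(6 - 2), 0*7 + 6)*d = (-10 - (0*7 + 6))*2 = (-10 - (0 + 6))*2 = (-10 - 1*6)*2 = (-10 - 6)*2 = -16*2 = -32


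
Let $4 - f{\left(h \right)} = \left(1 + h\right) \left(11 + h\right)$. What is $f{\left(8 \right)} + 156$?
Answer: $-11$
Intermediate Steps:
$f{\left(h \right)} = 4 - \left(1 + h\right) \left(11 + h\right)$
$f{\left(8 \right)} + 156 = \left(-7 - 8^{2} - 96\right) + 156 = \left(-7 - 64 - 96\right) + 156 = -167 + 156 = -11$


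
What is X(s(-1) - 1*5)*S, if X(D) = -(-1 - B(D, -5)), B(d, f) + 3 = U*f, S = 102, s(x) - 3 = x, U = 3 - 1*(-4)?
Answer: -3774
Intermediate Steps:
U = 7 (U = 3 + 4 = 7)
s(x) = 3 + x
B(d, f) = -3 + 7*f
X(D) = -37 (X(D) = -(-1 - (-3 + 7*(-5))) = -(-1 - (-3 - 35)) = -(-1 - 1*(-38)) = -(-1 + 38) = -1*37 = -37)
X(s(-1) - 1*5)*S = -37*102 = -3774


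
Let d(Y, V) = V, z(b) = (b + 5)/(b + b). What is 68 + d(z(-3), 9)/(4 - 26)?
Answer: 1487/22 ≈ 67.591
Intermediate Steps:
z(b) = (5 + b)/(2*b) (z(b) = (5 + b)/((2*b)) = (5 + b)*(1/(2*b)) = (5 + b)/(2*b))
68 + d(z(-3), 9)/(4 - 26) = 68 + 9/(4 - 26) = 68 + 9/(-22) = 68 + 9*(-1/22) = 68 - 9/22 = 1487/22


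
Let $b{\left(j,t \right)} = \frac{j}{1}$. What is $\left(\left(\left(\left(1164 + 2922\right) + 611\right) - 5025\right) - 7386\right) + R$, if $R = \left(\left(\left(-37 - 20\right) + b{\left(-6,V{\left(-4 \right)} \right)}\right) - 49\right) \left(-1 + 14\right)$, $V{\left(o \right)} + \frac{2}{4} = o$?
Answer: $-9170$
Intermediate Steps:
$V{\left(o \right)} = - \frac{1}{2} + o$
$b{\left(j,t \right)} = j$ ($b{\left(j,t \right)} = j 1 = j$)
$R = -1456$ ($R = \left(\left(\left(-37 - 20\right) - 6\right) - 49\right) \left(-1 + 14\right) = \left(\left(-57 - 6\right) - 49\right) 13 = \left(-63 - 49\right) 13 = \left(-112\right) 13 = -1456$)
$\left(\left(\left(\left(1164 + 2922\right) + 611\right) - 5025\right) - 7386\right) + R = \left(\left(\left(\left(1164 + 2922\right) + 611\right) - 5025\right) - 7386\right) - 1456 = \left(\left(\left(4086 + 611\right) - 5025\right) - 7386\right) - 1456 = \left(\left(4697 - 5025\right) - 7386\right) - 1456 = \left(-328 - 7386\right) - 1456 = -7714 - 1456 = -9170$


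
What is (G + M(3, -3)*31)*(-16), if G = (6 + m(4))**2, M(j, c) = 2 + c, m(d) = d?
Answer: -1104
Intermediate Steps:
G = 100 (G = (6 + 4)**2 = 10**2 = 100)
(G + M(3, -3)*31)*(-16) = (100 + (2 - 3)*31)*(-16) = (100 - 1*31)*(-16) = (100 - 31)*(-16) = 69*(-16) = -1104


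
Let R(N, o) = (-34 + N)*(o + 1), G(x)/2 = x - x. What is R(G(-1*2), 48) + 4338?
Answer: 2672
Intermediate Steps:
G(x) = 0 (G(x) = 2*(x - x) = 2*0 = 0)
R(N, o) = (1 + o)*(-34 + N) (R(N, o) = (-34 + N)*(1 + o) = (1 + o)*(-34 + N))
R(G(-1*2), 48) + 4338 = (-34 + 0 - 34*48 + 0*48) + 4338 = (-34 + 0 - 1632 + 0) + 4338 = -1666 + 4338 = 2672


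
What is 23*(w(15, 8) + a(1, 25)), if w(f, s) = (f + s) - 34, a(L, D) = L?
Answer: -230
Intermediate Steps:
w(f, s) = -34 + f + s
23*(w(15, 8) + a(1, 25)) = 23*((-34 + 15 + 8) + 1) = 23*(-11 + 1) = 23*(-10) = -230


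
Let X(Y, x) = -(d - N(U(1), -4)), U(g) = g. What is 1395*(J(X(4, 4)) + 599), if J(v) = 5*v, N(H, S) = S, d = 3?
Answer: 786780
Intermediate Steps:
X(Y, x) = -7 (X(Y, x) = -(3 - 1*(-4)) = -(3 + 4) = -1*7 = -7)
1395*(J(X(4, 4)) + 599) = 1395*(5*(-7) + 599) = 1395*(-35 + 599) = 1395*564 = 786780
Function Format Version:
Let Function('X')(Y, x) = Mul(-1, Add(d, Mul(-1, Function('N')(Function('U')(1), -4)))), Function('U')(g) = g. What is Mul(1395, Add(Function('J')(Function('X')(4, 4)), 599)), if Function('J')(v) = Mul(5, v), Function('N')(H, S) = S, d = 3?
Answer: 786780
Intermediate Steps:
Function('X')(Y, x) = -7 (Function('X')(Y, x) = Mul(-1, Add(3, Mul(-1, -4))) = Mul(-1, Add(3, 4)) = Mul(-1, 7) = -7)
Mul(1395, Add(Function('J')(Function('X')(4, 4)), 599)) = Mul(1395, Add(Mul(5, -7), 599)) = Mul(1395, Add(-35, 599)) = Mul(1395, 564) = 786780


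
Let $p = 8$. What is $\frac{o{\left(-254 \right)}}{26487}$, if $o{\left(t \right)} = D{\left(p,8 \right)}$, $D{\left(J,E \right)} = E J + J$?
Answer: $\frac{8}{2943} \approx 0.0027183$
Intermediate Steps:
$D{\left(J,E \right)} = J + E J$
$o{\left(t \right)} = 72$ ($o{\left(t \right)} = 8 \left(1 + 8\right) = 8 \cdot 9 = 72$)
$\frac{o{\left(-254 \right)}}{26487} = \frac{72}{26487} = 72 \cdot \frac{1}{26487} = \frac{8}{2943}$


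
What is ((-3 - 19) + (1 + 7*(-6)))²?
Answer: 3969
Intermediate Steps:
((-3 - 19) + (1 + 7*(-6)))² = (-22 + (1 - 42))² = (-22 - 41)² = (-63)² = 3969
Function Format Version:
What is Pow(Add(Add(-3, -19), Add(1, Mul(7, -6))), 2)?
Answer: 3969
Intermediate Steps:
Pow(Add(Add(-3, -19), Add(1, Mul(7, -6))), 2) = Pow(Add(-22, Add(1, -42)), 2) = Pow(Add(-22, -41), 2) = Pow(-63, 2) = 3969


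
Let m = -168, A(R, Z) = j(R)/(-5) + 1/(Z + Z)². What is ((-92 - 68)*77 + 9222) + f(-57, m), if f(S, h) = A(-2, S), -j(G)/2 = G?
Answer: -201360019/64980 ≈ -3098.8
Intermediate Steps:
j(G) = -2*G
A(R, Z) = 1/(4*Z²) + 2*R/5 (A(R, Z) = -2*R/(-5) + 1/(Z + Z)² = -2*R*(-⅕) + 1/(2*Z)² = 2*R/5 + 1/(4*Z²) = 1/(4*Z²) + 2*R/5)
f(S, h) = -⅘ + 1/(4*S²) (f(S, h) = 1/(4*S²) + (⅖)*(-2) = 1/(4*S²) - ⅘ = -⅘ + 1/(4*S²))
((-92 - 68)*77 + 9222) + f(-57, m) = ((-92 - 68)*77 + 9222) + (-⅘ + (¼)/(-57)²) = (-160*77 + 9222) + (-⅘ + (¼)*(1/3249)) = (-12320 + 9222) + (-⅘ + 1/12996) = -3098 - 51979/64980 = -201360019/64980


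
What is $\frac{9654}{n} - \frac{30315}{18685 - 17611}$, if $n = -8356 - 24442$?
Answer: $- \frac{167439961}{5870842} \approx -28.521$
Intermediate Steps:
$n = -32798$
$\frac{9654}{n} - \frac{30315}{18685 - 17611} = \frac{9654}{-32798} - \frac{30315}{18685 - 17611} = 9654 \left(- \frac{1}{32798}\right) - \frac{30315}{1074} = - \frac{4827}{16399} - \frac{10105}{358} = - \frac{167439961}{5870842}$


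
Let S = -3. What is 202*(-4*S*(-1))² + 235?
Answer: 29323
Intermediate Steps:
202*(-4*S*(-1))² + 235 = 202*(-4*(-3)*(-1))² + 235 = 202*(12*(-1))² + 235 = 202*(-12)² + 235 = 202*144 + 235 = 29088 + 235 = 29323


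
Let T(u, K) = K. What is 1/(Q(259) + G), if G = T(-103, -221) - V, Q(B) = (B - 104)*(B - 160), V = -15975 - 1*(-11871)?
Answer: 1/19228 ≈ 5.2007e-5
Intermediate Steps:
V = -4104 (V = -15975 + 11871 = -4104)
Q(B) = (-160 + B)*(-104 + B) (Q(B) = (-104 + B)*(-160 + B) = (-160 + B)*(-104 + B))
G = 3883 (G = -221 - 1*(-4104) = -221 + 4104 = 3883)
1/(Q(259) + G) = 1/((16640 + 259² - 264*259) + 3883) = 1/((16640 + 67081 - 68376) + 3883) = 1/(15345 + 3883) = 1/19228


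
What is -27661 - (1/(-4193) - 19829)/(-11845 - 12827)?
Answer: -1430802592027/51724848 ≈ -27662.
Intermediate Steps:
-27661 - (1/(-4193) - 19829)/(-11845 - 12827) = -27661 - (-1/4193 - 19829)/(-24672) = -27661 - (-83142998)*(-1)/(4193*24672) = -27661 - 1*41571499/51724848 = -27661 - 41571499/51724848 = -1430802592027/51724848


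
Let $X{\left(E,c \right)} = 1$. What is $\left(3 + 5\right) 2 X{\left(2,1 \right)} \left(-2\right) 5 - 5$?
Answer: $-165$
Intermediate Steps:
$\left(3 + 5\right) 2 X{\left(2,1 \right)} \left(-2\right) 5 - 5 = \left(3 + 5\right) 2 \cdot 1 \left(-2\right) 5 - 5 = 8 \cdot 2 \cdot 1 \left(-2\right) 5 - 5 = 16 \cdot 1 \left(-2\right) 5 - 5 = 16 \left(-2\right) 5 - 5 = \left(-32\right) 5 - 5 = -160 - 5 = -165$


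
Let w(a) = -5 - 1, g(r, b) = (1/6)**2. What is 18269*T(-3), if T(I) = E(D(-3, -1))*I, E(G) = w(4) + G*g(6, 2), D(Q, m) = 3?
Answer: 1297099/4 ≈ 3.2428e+5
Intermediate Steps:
g(r, b) = 1/36 (g(r, b) = (1/6)**2 = 1/36)
w(a) = -6
E(G) = -6 + G/36 (E(G) = -6 + G*(1/36) = -6 + G/36)
T(I) = -71*I/12 (T(I) = (-6 + (1/36)*3)*I = (-6 + 1/12)*I = -71*I/12)
18269*T(-3) = 18269*(-71/12*(-3)) = 18269*(71/4) = 1297099/4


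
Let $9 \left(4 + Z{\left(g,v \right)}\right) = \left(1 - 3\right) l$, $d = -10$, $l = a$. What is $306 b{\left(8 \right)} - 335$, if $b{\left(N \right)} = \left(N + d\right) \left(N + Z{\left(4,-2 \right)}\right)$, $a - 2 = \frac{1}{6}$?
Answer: $- \frac{7465}{3} \approx -2488.3$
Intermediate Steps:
$a = \frac{13}{6}$ ($a = 2 + \frac{1}{6} = \frac{13}{6} \approx 2.1667$)
$l = \frac{13}{6} \approx 2.1667$
$Z{\left(g,v \right)} = - \frac{121}{27}$ ($Z{\left(g,v \right)} = -4 + \frac{\left(1 - 3\right) \frac{13}{6}}{9} = -4 + \frac{\left(-2\right) \frac{13}{6}}{9} = -4 + \frac{1}{9} \left(- \frac{13}{3}\right) = -4 - \frac{13}{27} = - \frac{121}{27}$)
$b{\left(N \right)} = \left(-10 + N\right) \left(- \frac{121}{27} + N\right)$ ($b{\left(N \right)} = \left(N - 10\right) \left(N - \frac{121}{27}\right) = \left(-10 + N\right) \left(- \frac{121}{27} + N\right)$)
$306 b{\left(8 \right)} - 335 = 306 \left(\frac{1210}{27} + 8^{2} - \frac{3128}{27}\right) - 335 = 306 \left(\frac{1210}{27} + 64 - \frac{3128}{27}\right) - 335 = 306 \left(- \frac{190}{27}\right) - 335 = - \frac{6460}{3} - 335 = - \frac{7465}{3}$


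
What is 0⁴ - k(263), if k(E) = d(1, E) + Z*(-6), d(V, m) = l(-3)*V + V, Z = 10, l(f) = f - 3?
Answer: 65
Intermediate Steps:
l(f) = -3 + f
d(V, m) = -5*V (d(V, m) = (-3 - 3)*V + V = -6*V + V = -5*V)
k(E) = -65 (k(E) = -5*1 + 10*(-6) = -5 - 60 = -65)
0⁴ - k(263) = 0⁴ - 1*(-65) = 0 + 65 = 65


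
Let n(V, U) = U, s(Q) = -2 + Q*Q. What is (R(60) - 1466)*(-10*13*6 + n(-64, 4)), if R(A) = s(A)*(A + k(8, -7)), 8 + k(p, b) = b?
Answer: -124504544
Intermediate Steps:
k(p, b) = -8 + b
s(Q) = -2 + Q²
R(A) = (-15 + A)*(-2 + A²) (R(A) = (-2 + A²)*(A + (-8 - 7)) = (-2 + A²)*(A - 15) = (-2 + A²)*(-15 + A) = (-15 + A)*(-2 + A²))
(R(60) - 1466)*(-10*13*6 + n(-64, 4)) = ((-15 + 60)*(-2 + 60²) - 1466)*(-10*13*6 + 4) = (45*(-2 + 3600) - 1466)*(-130*6 + 4) = (45*3598 - 1466)*(-780 + 4) = (161910 - 1466)*(-776) = 160444*(-776) = -124504544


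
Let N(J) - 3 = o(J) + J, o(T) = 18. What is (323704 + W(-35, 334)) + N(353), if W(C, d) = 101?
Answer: 324179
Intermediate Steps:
N(J) = 21 + J (N(J) = 3 + (18 + J) = 21 + J)
(323704 + W(-35, 334)) + N(353) = (323704 + 101) + (21 + 353) = 323805 + 374 = 324179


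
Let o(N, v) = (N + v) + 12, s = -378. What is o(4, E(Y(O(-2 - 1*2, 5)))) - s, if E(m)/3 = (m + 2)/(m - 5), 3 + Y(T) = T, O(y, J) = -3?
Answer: 4346/11 ≈ 395.09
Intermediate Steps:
Y(T) = -3 + T
E(m) = 3*(2 + m)/(-5 + m) (E(m) = 3*((m + 2)/(m - 5)) = 3*((2 + m)/(-5 + m)) = 3*(2 + m)/(-5 + m))
o(N, v) = 12 + N + v
o(4, E(Y(O(-2 - 1*2, 5)))) - s = (12 + 4 + 3*(2 + (-3 - 3))/(-5 + (-3 - 3))) - 1*(-378) = (12 + 4 + 3*(2 - 6)/(-5 - 6)) + 378 = (12 + 4 + 3*(-4)/(-11)) + 378 = (12 + 4 + 3*(-1/11)*(-4)) + 378 = (12 + 4 + 12/11) + 378 = 188/11 + 378 = 4346/11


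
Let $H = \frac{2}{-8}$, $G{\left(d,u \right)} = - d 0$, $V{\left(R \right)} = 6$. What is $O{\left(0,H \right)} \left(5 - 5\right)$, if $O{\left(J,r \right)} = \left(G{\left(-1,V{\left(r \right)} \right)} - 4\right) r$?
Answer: $0$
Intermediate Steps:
$G{\left(d,u \right)} = 0$
$H = - \frac{1}{4}$ ($H = 2 \left(- \frac{1}{8}\right) = - \frac{1}{4} \approx -0.25$)
$O{\left(J,r \right)} = - 4 r$ ($O{\left(J,r \right)} = \left(0 - 4\right) r = - 4 r$)
$O{\left(0,H \right)} \left(5 - 5\right) = \left(-4\right) \left(- \frac{1}{4}\right) \left(5 - 5\right) = 1 \left(5 - 5\right) = 1 \cdot 0 = 0$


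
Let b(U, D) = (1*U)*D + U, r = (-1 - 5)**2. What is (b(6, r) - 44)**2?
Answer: 31684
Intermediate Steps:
r = 36 (r = (-6)**2 = 36)
b(U, D) = U + D*U (b(U, D) = U*D + U = D*U + U = U + D*U)
(b(6, r) - 44)**2 = (6*(1 + 36) - 44)**2 = (6*37 - 44)**2 = (222 - 44)**2 = 178**2 = 31684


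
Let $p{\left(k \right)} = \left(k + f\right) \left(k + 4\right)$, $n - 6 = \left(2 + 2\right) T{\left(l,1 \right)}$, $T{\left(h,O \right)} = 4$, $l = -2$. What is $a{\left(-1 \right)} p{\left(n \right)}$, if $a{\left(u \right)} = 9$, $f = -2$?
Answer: $4680$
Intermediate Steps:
$n = 22$ ($n = 6 + \left(2 + 2\right) 4 = 6 + 4 \cdot 4 = 6 + 16 = 22$)
$p{\left(k \right)} = \left(-2 + k\right) \left(4 + k\right)$ ($p{\left(k \right)} = \left(k - 2\right) \left(k + 4\right) = \left(-2 + k\right) \left(4 + k\right)$)
$a{\left(-1 \right)} p{\left(n \right)} = 9 \left(-8 + 22^{2} + 2 \cdot 22\right) = 9 \left(-8 + 484 + 44\right) = 9 \cdot 520 = 4680$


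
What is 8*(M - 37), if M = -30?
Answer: -536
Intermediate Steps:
8*(M - 37) = 8*(-30 - 37) = 8*(-67) = -536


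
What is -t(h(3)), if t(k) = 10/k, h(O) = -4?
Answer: 5/2 ≈ 2.5000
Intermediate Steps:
-t(h(3)) = -10/(-4) = -10*(-1)/4 = -1*(-5/2) = 5/2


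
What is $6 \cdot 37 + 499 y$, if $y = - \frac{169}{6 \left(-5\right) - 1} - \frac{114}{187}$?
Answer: $\frac{15293365}{5797} \approx 2638.2$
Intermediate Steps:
$y = \frac{28069}{5797}$ ($y = - \frac{169}{-30 - 1} - \frac{114}{187} = - \frac{169}{-31} - \frac{114}{187} = \left(-169\right) \left(- \frac{1}{31}\right) - \frac{114}{187} = \frac{169}{31} - \frac{114}{187} = \frac{28069}{5797} \approx 4.842$)
$6 \cdot 37 + 499 y = 6 \cdot 37 + 499 \cdot \frac{28069}{5797} = 222 + \frac{14006431}{5797} = \frac{15293365}{5797}$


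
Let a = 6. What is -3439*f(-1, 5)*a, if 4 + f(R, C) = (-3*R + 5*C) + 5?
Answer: -598386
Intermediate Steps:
f(R, C) = 1 - 3*R + 5*C (f(R, C) = -4 + ((-3*R + 5*C) + 5) = -4 + (5 - 3*R + 5*C) = 1 - 3*R + 5*C)
-3439*f(-1, 5)*a = -3439*(1 - 3*(-1) + 5*5)*6 = -3439*(1 + 3 + 25)*6 = -99731*6 = -3439*174 = -598386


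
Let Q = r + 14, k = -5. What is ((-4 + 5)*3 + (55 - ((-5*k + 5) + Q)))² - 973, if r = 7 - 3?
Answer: -873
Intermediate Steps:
r = 4
Q = 18 (Q = 4 + 14 = 18)
((-4 + 5)*3 + (55 - ((-5*k + 5) + Q)))² - 973 = ((-4 + 5)*3 + (55 - ((-5*(-5) + 5) + 18)))² - 973 = (1*3 + (55 - ((25 + 5) + 18)))² - 973 = (3 + (55 - (30 + 18)))² - 973 = (3 + (55 - 1*48))² - 973 = (3 + (55 - 48))² - 973 = (3 + 7)² - 973 = 10² - 973 = 100 - 973 = -873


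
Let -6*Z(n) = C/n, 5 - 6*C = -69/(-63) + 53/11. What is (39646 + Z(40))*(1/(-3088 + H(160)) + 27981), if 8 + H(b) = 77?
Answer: 557019243684049669/502120080 ≈ 1.1093e+9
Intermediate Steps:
C = -211/1386 (C = ⅚ - (-69/(-63) + 53/11)/6 = ⅚ - (-69*(-1/63) + 53*(1/11))/6 = ⅚ - (23/21 + 53/11)/6 = ⅚ - ⅙*1366/231 = ⅚ - 683/693 = -211/1386 ≈ -0.15224)
H(b) = 69 (H(b) = -8 + 77 = 69)
Z(n) = 211/(8316*n) (Z(n) = -(-211)/(8316*n) = 211/(8316*n))
(39646 + Z(40))*(1/(-3088 + H(160)) + 27981) = (39646 + (211/8316)/40)*(1/(-3088 + 69) + 27981) = (39646 + (211/8316)*(1/40))*(1/(-3019) + 27981) = (39646 + 211/332640)*(-1/3019 + 27981) = (13187845651/332640)*(84474638/3019) = 557019243684049669/502120080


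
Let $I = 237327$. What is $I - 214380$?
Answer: $22947$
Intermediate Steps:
$I - 214380 = 237327 - 214380 = 22947$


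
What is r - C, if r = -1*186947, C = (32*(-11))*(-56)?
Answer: -206659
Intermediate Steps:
C = 19712 (C = -352*(-56) = 19712)
r = -186947
r - C = -186947 - 1*19712 = -186947 - 19712 = -206659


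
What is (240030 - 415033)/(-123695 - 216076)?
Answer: 175003/339771 ≈ 0.51506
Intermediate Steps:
(240030 - 415033)/(-123695 - 216076) = -175003/(-339771) = -175003*(-1/339771) = 175003/339771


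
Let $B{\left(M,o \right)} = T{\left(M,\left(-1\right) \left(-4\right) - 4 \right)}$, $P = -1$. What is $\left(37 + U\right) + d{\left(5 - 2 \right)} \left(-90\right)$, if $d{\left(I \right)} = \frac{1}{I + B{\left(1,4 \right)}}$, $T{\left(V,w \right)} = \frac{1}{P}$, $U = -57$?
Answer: $-65$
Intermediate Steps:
$T{\left(V,w \right)} = -1$ ($T{\left(V,w \right)} = \frac{1}{-1} = -1$)
$B{\left(M,o \right)} = -1$
$d{\left(I \right)} = \frac{1}{-1 + I}$ ($d{\left(I \right)} = \frac{1}{I - 1} = \frac{1}{-1 + I}$)
$\left(37 + U\right) + d{\left(5 - 2 \right)} \left(-90\right) = \left(37 - 57\right) + \frac{1}{-1 + \left(5 - 2\right)} \left(-90\right) = -20 + \frac{1}{-1 + \left(5 - 2\right)} \left(-90\right) = -20 + \frac{1}{-1 + 3} \left(-90\right) = -20 + \frac{1}{2} \left(-90\right) = -20 - 45 = -65$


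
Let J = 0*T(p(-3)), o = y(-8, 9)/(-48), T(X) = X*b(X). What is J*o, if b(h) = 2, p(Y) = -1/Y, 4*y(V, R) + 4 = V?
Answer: 0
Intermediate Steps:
y(V, R) = -1 + V/4
T(X) = 2*X (T(X) = X*2 = 2*X)
o = 1/16 (o = (-1 + (¼)*(-8))/(-48) = (-1 - 2)*(-1/48) = -3*(-1/48) = 1/16 ≈ 0.062500)
J = 0 (J = 0*(2*(-1/(-3))) = 0*(2*(-1*(-⅓))) = 0*(2*(⅓)) = 0*(⅔) = 0)
J*o = 0*(1/16) = 0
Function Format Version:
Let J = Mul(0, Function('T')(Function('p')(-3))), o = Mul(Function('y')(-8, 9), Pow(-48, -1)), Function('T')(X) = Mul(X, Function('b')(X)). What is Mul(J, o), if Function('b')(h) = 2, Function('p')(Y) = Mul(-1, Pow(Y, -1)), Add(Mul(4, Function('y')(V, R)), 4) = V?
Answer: 0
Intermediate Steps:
Function('y')(V, R) = Add(-1, Mul(Rational(1, 4), V))
Function('T')(X) = Mul(2, X) (Function('T')(X) = Mul(X, 2) = Mul(2, X))
o = Rational(1, 16) (o = Mul(Add(-1, Mul(Rational(1, 4), -8)), Pow(-48, -1)) = Mul(Add(-1, -2), Rational(-1, 48)) = Mul(-3, Rational(-1, 48)) = Rational(1, 16) ≈ 0.062500)
J = 0 (J = Mul(0, Mul(2, Mul(-1, Pow(-3, -1)))) = Mul(0, Mul(2, Mul(-1, Rational(-1, 3)))) = Mul(0, Mul(2, Rational(1, 3))) = Mul(0, Rational(2, 3)) = 0)
Mul(J, o) = Mul(0, Rational(1, 16)) = 0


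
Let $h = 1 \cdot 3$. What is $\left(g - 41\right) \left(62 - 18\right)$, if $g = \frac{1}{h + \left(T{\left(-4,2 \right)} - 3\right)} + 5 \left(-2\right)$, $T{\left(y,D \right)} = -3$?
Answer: $- \frac{6776}{3} \approx -2258.7$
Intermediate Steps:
$h = 3$
$g = - \frac{31}{3}$ ($g = \frac{1}{3 - 6} + 5 \left(-2\right) = \frac{1}{3 - 6} - 10 = \frac{1}{-3} - 10 = - \frac{1}{3} - 10 = - \frac{31}{3} \approx -10.333$)
$\left(g - 41\right) \left(62 - 18\right) = \left(- \frac{31}{3} - 41\right) \left(62 - 18\right) = \left(- \frac{154}{3}\right) 44 = - \frac{6776}{3}$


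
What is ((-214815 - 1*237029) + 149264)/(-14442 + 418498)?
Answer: -75645/101014 ≈ -0.74886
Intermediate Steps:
((-214815 - 1*237029) + 149264)/(-14442 + 418498) = ((-214815 - 237029) + 149264)/404056 = (-451844 + 149264)*(1/404056) = -302580*1/404056 = -75645/101014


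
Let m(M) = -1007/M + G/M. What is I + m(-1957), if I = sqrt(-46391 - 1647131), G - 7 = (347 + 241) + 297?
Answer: 115/1957 + I*sqrt(1693522) ≈ 0.058763 + 1301.4*I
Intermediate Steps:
G = 892 (G = 7 + ((347 + 241) + 297) = 7 + (588 + 297) = 7 + 885 = 892)
m(M) = -115/M (m(M) = -1007/M + 892/M = -115/M)
I = I*sqrt(1693522) (I = sqrt(-1693522) = I*sqrt(1693522) ≈ 1301.4*I)
I + m(-1957) = I*sqrt(1693522) - 115/(-1957) = I*sqrt(1693522) - 115*(-1/1957) = I*sqrt(1693522) + 115/1957 = 115/1957 + I*sqrt(1693522)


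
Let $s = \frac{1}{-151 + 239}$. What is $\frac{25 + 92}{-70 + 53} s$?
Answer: $- \frac{117}{1496} \approx -0.078209$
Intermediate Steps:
$s = \frac{1}{88} \approx 0.011364$
$\frac{25 + 92}{-70 + 53} s = \frac{25 + 92}{-70 + 53} \cdot \frac{1}{88} = \frac{117}{-17} \cdot \frac{1}{88} = 117 \left(- \frac{1}{17}\right) \frac{1}{88} = \left(- \frac{117}{17}\right) \frac{1}{88} = - \frac{117}{1496}$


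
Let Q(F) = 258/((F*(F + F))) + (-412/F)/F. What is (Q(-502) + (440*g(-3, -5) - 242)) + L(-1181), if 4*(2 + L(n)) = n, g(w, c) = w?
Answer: -117134680/63001 ≈ -1859.3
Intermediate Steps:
L(n) = -2 + n/4
Q(F) = -283/F**2 (Q(F) = 258/((F*(2*F))) - 412/F**2 = 258/((2*F**2)) - 412/F**2 = 258*(1/(2*F**2)) - 412/F**2 = 129/F**2 - 412/F**2 = -283/F**2)
(Q(-502) + (440*g(-3, -5) - 242)) + L(-1181) = (-283/(-502)**2 + (440*(-3) - 242)) + (-2 + (1/4)*(-1181)) = (-283*1/252004 + (-1320 - 242)) + (-2 - 1181/4) = (-283/252004 - 1562) - 1189/4 = -393630531/252004 - 1189/4 = -117134680/63001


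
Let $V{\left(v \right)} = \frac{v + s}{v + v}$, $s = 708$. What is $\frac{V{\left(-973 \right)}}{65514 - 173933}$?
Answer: $- \frac{265}{210983374} \approx -1.256 \cdot 10^{-6}$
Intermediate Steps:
$V{\left(v \right)} = \frac{708 + v}{2 v}$ ($V{\left(v \right)} = \frac{v + 708}{v + v} = \frac{708 + v}{2 v}$)
$\frac{V{\left(-973 \right)}}{65514 - 173933} = \frac{\frac{1}{2} \frac{1}{-973} \left(708 - 973\right)}{65514 - 173933} = \frac{\frac{1}{2} \left(- \frac{1}{973}\right) \left(-265\right)}{65514 - 173933} = \frac{265}{1946 \left(-108419\right)} = \frac{265}{1946} \left(- \frac{1}{108419}\right) = - \frac{265}{210983374}$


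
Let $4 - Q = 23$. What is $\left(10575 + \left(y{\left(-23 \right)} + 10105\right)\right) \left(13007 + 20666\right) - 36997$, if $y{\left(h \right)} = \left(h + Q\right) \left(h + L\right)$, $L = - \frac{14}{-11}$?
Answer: $\frac{7997536647}{11} \approx 7.2705 \cdot 10^{8}$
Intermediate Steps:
$L = \frac{14}{11}$ ($L = \left(-14\right) \left(- \frac{1}{11}\right) = \frac{14}{11} \approx 1.2727$)
$Q = -19$ ($Q = 4 - 23 = -19$)
$y{\left(h \right)} = \left(-19 + h\right) \left(\frac{14}{11} + h\right)$ ($y{\left(h \right)} = \left(h - 19\right) \left(h + \frac{14}{11}\right) = \left(-19 + h\right) \left(\frac{14}{11} + h\right)$)
$\left(10575 + \left(y{\left(-23 \right)} + 10105\right)\right) \left(13007 + 20666\right) - 36997 = \left(10575 + \left(\left(- \frac{266}{11} + \left(-23\right)^{2} - - \frac{4485}{11}\right) + 10105\right)\right) \left(13007 + 20666\right) - 36997 = \left(10575 + \left(\left(- \frac{266}{11} + 529 + \frac{4485}{11}\right) + 10105\right)\right) 33673 - 36997 = \left(10575 + \left(\frac{10038}{11} + 10105\right)\right) 33673 - 36997 = \left(10575 + \frac{121193}{11}\right) 33673 - 36997 = \frac{237518}{11} \cdot 33673 - 36997 = \frac{7997943614}{11} - 36997 = \frac{7997536647}{11}$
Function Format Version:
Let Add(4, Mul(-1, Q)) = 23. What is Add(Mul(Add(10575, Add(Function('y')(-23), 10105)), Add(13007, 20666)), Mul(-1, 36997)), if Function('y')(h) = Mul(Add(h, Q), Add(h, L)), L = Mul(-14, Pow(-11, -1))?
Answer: Rational(7997536647, 11) ≈ 7.2705e+8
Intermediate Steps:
L = Rational(14, 11) (L = Mul(-14, Rational(-1, 11)) = Rational(14, 11) ≈ 1.2727)
Q = -19 (Q = Add(4, Mul(-1, 23)) = Add(4, -23) = -19)
Function('y')(h) = Mul(Add(-19, h), Add(Rational(14, 11), h)) (Function('y')(h) = Mul(Add(h, -19), Add(h, Rational(14, 11))) = Mul(Add(-19, h), Add(Rational(14, 11), h)))
Add(Mul(Add(10575, Add(Function('y')(-23), 10105)), Add(13007, 20666)), Mul(-1, 36997)) = Add(Mul(Add(10575, Add(Add(Rational(-266, 11), Pow(-23, 2), Mul(Rational(-195, 11), -23)), 10105)), Add(13007, 20666)), Mul(-1, 36997)) = Add(Mul(Add(10575, Add(Add(Rational(-266, 11), 529, Rational(4485, 11)), 10105)), 33673), -36997) = Add(Mul(Add(10575, Add(Rational(10038, 11), 10105)), 33673), -36997) = Add(Mul(Add(10575, Rational(121193, 11)), 33673), -36997) = Add(Mul(Rational(237518, 11), 33673), -36997) = Add(Rational(7997943614, 11), -36997) = Rational(7997536647, 11)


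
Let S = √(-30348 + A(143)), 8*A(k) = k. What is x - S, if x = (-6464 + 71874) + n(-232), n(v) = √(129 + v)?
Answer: 65410 + I*√103 - I*√485282/4 ≈ 65410.0 - 164.01*I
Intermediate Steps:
A(k) = k/8
S = I*√485282/4 (S = √(-30348 + (⅛)*143) = √(-30348 + 143/8) = √(-242641/8) = I*√485282/4 ≈ 174.16*I)
x = 65410 + I*√103 (x = (-6464 + 71874) + √(129 - 232) = 65410 + √(-103) = 65410 + I*√103 ≈ 65410.0 + 10.149*I)
x - S = (65410 + I*√103) - I*√485282/4 = 65410 + I*√103 - I*√485282/4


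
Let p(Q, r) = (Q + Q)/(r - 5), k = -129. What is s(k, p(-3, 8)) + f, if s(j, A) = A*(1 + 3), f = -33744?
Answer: -33752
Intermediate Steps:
p(Q, r) = 2*Q/(-5 + r) (p(Q, r) = (2*Q)/(-5 + r) = 2*Q/(-5 + r))
s(j, A) = 4*A (s(j, A) = A*4 = 4*A)
s(k, p(-3, 8)) + f = 4*(2*(-3)/(-5 + 8)) - 33744 = 4*(2*(-3)/3) - 33744 = 4*(2*(-3)*(1/3)) - 33744 = 4*(-2) - 33744 = -8 - 33744 = -33752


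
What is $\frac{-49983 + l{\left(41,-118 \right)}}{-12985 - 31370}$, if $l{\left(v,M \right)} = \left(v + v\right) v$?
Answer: $\frac{46621}{44355} \approx 1.0511$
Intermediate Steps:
$l{\left(v,M \right)} = 2 v^{2}$ ($l{\left(v,M \right)} = 2 v v = 2 v^{2}$)
$\frac{-49983 + l{\left(41,-118 \right)}}{-12985 - 31370} = \frac{-49983 + 2 \cdot 41^{2}}{-12985 - 31370} = \frac{-49983 + 2 \cdot 1681}{-44355} = \left(-49983 + 3362\right) \left(- \frac{1}{44355}\right) = \left(-46621\right) \left(- \frac{1}{44355}\right) = \frac{46621}{44355}$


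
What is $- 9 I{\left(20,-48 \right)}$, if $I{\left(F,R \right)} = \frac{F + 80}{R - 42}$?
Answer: $10$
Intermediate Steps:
$I{\left(F,R \right)} = \frac{80 + F}{-42 + R}$
$- 9 I{\left(20,-48 \right)} = - 9 \frac{80 + 20}{-42 - 48} = - 9 \frac{1}{-90} \cdot 100 = - 9 \left(\left(- \frac{1}{90}\right) 100\right) = \left(-9\right) \left(- \frac{10}{9}\right) = 10$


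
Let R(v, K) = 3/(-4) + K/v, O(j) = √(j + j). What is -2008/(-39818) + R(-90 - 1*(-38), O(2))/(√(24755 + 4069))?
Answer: 1004/19909 - 41*√7206/749424 ≈ 0.045785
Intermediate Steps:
O(j) = √2*√j (O(j) = √(2*j) = √2*√j)
R(v, K) = -¾ + K/v (R(v, K) = 3*(-¼) + K/v = -¾ + K/v)
-2008/(-39818) + R(-90 - 1*(-38), O(2))/(√(24755 + 4069)) = -2008/(-39818) + (-¾ + (√2*√2)/(-90 - 1*(-38)))/(√(24755 + 4069)) = -2008*(-1/39818) + (-¾ + 2/(-90 + 38))/(√28824) = 1004/19909 + (-¾ + 2/(-52))/((2*√7206)) = 1004/19909 + (-¾ + 2*(-1/52))*(√7206/14412) = 1004/19909 + (-¾ - 1/26)*(√7206/14412) = 1004/19909 - 41*√7206/749424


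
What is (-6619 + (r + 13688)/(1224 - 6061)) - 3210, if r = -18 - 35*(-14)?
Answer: -47557033/4837 ≈ -9831.9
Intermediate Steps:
r = 472 (r = -18 + 490 = 472)
(-6619 + (r + 13688)/(1224 - 6061)) - 3210 = (-6619 + (472 + 13688)/(1224 - 6061)) - 3210 = (-6619 + 14160/(-4837)) - 3210 = (-6619 + 14160*(-1/4837)) - 3210 = (-6619 - 14160/4837) - 3210 = -32030263/4837 - 3210 = -47557033/4837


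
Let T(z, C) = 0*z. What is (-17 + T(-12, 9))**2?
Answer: 289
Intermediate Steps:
T(z, C) = 0
(-17 + T(-12, 9))**2 = (-17 + 0)**2 = (-17)**2 = 289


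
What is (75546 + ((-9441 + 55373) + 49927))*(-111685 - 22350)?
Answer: -22974269175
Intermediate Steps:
(75546 + ((-9441 + 55373) + 49927))*(-111685 - 22350) = (75546 + (45932 + 49927))*(-134035) = (75546 + 95859)*(-134035) = 171405*(-134035) = -22974269175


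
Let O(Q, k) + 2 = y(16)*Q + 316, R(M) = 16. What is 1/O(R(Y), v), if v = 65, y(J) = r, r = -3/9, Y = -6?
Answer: 3/926 ≈ 0.0032397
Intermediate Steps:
r = -⅓ (r = -3*⅑ = -⅓ ≈ -0.33333)
y(J) = -⅓
O(Q, k) = 314 - Q/3 (O(Q, k) = -2 + (-Q/3 + 316) = -2 + (316 - Q/3) = 314 - Q/3)
1/O(R(Y), v) = 1/(314 - ⅓*16) = 1/(314 - 16/3) = 1/(926/3) = 3/926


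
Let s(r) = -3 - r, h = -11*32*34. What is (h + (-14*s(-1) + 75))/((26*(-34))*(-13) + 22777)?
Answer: -3955/11423 ≈ -0.34623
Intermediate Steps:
h = -11968 (h = -352*34 = -11968)
(h + (-14*s(-1) + 75))/((26*(-34))*(-13) + 22777) = (-11968 + (-14*(-3 - 1*(-1)) + 75))/((26*(-34))*(-13) + 22777) = (-11968 + (-14*(-3 + 1) + 75))/(-884*(-13) + 22777) = (-11968 + (-14*(-2) + 75))/(11492 + 22777) = (-11968 + (28 + 75))/34269 = (-11968 + 103)*(1/34269) = -11865*1/34269 = -3955/11423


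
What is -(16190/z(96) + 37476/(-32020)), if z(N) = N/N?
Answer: -129591581/8005 ≈ -16189.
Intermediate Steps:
z(N) = 1
-(16190/z(96) + 37476/(-32020)) = -(16190/1 + 37476/(-32020)) = -(16190*1 + 37476*(-1/32020)) = -(16190 - 9369/8005) = -1*129591581/8005 = -129591581/8005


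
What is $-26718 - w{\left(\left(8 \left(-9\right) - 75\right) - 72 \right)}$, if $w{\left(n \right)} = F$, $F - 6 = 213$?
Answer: $-26937$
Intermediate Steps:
$F = 219$ ($F = 6 + 213 = 219$)
$w{\left(n \right)} = 219$
$-26718 - w{\left(\left(8 \left(-9\right) - 75\right) - 72 \right)} = -26718 - 219 = -26937$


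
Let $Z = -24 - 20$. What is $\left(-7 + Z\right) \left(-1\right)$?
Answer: $51$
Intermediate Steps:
$Z = -44$
$\left(-7 + Z\right) \left(-1\right) = \left(-7 - 44\right) \left(-1\right) = \left(-51\right) \left(-1\right) = 51$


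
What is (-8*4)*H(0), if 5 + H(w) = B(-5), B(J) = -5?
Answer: 320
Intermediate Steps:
H(w) = -10 (H(w) = -5 - 5 = -10)
(-8*4)*H(0) = -8*4*(-10) = -32*(-10) = 320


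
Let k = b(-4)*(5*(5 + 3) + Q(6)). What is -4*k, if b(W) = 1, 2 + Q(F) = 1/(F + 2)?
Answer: -305/2 ≈ -152.50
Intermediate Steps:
Q(F) = -2 + 1/(2 + F) (Q(F) = -2 + 1/(F + 2) = -2 + 1/(2 + F))
k = 305/8 (k = 1*(5*(5 + 3) + (-3 - 2*6)/(2 + 6)) = 1*(5*8 + (-3 - 12)/8) = 1*(40 + (⅛)*(-15)) = 1*(40 - 15/8) = 1*(305/8) = 305/8 ≈ 38.125)
-4*k = -4*305/8 = -305/2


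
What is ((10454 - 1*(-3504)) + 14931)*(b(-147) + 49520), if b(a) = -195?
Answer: 1424949925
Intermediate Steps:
((10454 - 1*(-3504)) + 14931)*(b(-147) + 49520) = ((10454 - 1*(-3504)) + 14931)*(-195 + 49520) = ((10454 + 3504) + 14931)*49325 = (13958 + 14931)*49325 = 28889*49325 = 1424949925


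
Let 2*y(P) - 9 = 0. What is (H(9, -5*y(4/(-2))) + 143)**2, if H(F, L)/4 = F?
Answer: 32041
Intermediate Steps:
y(P) = 9/2 (y(P) = 9/2 + (1/2)*0 = 9/2 + 0 = 9/2)
H(F, L) = 4*F
(H(9, -5*y(4/(-2))) + 143)**2 = (4*9 + 143)**2 = (36 + 143)**2 = 179**2 = 32041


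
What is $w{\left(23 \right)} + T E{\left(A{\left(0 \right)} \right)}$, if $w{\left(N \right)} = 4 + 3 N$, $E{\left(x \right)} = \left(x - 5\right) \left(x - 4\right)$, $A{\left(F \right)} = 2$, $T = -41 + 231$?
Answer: $1213$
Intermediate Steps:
$T = 190$
$E{\left(x \right)} = \left(-5 + x\right) \left(-4 + x\right)$
$w{\left(23 \right)} + T E{\left(A{\left(0 \right)} \right)} = \left(4 + 3 \cdot 23\right) + 190 \left(20 + 2^{2} - 18\right) = \left(4 + 69\right) + 190 \left(20 + 4 - 18\right) = 73 + 190 \cdot 6 = 73 + 1140 = 1213$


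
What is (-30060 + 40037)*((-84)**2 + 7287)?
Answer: 143100111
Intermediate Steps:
(-30060 + 40037)*((-84)**2 + 7287) = 9977*(7056 + 7287) = 9977*14343 = 143100111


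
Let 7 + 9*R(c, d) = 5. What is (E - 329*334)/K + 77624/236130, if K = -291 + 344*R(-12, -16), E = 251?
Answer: 116624857759/390440955 ≈ 298.70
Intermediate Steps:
R(c, d) = -2/9 (R(c, d) = -7/9 + (⅑)*5 = -7/9 + 5/9 = -2/9)
K = -3307/9 (K = -291 + 344*(-2/9) = -291 - 688/9 = -3307/9 ≈ -367.44)
(E - 329*334)/K + 77624/236130 = (251 - 329*334)/(-3307/9) + 77624/236130 = (251 - 109886)*(-9/3307) + 77624*(1/236130) = -109635*(-9/3307) + 38812/118065 = 986715/3307 + 38812/118065 = 116624857759/390440955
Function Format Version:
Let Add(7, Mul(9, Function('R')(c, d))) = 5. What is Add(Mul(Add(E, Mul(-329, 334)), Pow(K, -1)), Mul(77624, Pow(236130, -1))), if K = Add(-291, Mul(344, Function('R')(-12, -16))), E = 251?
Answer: Rational(116624857759, 390440955) ≈ 298.70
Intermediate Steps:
Function('R')(c, d) = Rational(-2, 9) (Function('R')(c, d) = Add(Rational(-7, 9), Mul(Rational(1, 9), 5)) = Add(Rational(-7, 9), Rational(5, 9)) = Rational(-2, 9))
K = Rational(-3307, 9) (K = Add(-291, Mul(344, Rational(-2, 9))) = Add(-291, Rational(-688, 9)) = Rational(-3307, 9) ≈ -367.44)
Add(Mul(Add(E, Mul(-329, 334)), Pow(K, -1)), Mul(77624, Pow(236130, -1))) = Add(Mul(Add(251, Mul(-329, 334)), Pow(Rational(-3307, 9), -1)), Mul(77624, Pow(236130, -1))) = Add(Mul(Add(251, -109886), Rational(-9, 3307)), Mul(77624, Rational(1, 236130))) = Add(Mul(-109635, Rational(-9, 3307)), Rational(38812, 118065)) = Add(Rational(986715, 3307), Rational(38812, 118065)) = Rational(116624857759, 390440955)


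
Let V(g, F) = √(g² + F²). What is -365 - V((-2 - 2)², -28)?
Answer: -365 - 4*√65 ≈ -397.25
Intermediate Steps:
V(g, F) = √(F² + g²)
-365 - V((-2 - 2)², -28) = -365 - √((-28)² + ((-2 - 2)²)²) = -365 - √(784 + ((-4)²)²) = -365 - √(784 + 16²) = -365 - √(784 + 256) = -365 - √1040 = -365 - 4*√65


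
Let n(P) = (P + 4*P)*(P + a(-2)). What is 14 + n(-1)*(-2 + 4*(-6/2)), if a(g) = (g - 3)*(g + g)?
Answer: 1344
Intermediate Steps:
a(g) = 2*g*(-3 + g) (a(g) = (-3 + g)*(2*g) = 2*g*(-3 + g))
n(P) = 5*P*(20 + P) (n(P) = (P + 4*P)*(P + 2*(-2)*(-3 - 2)) = (5*P)*(P + 2*(-2)*(-5)) = (5*P)*(P + 20) = (5*P)*(20 + P) = 5*P*(20 + P))
14 + n(-1)*(-2 + 4*(-6/2)) = 14 + (5*(-1)*(20 - 1))*(-2 + 4*(-6/2)) = 14 + (5*(-1)*19)*(-2 + 4*(-6*1/2)) = 14 - 95*(-2 + 4*(-3)) = 14 - 95*(-2 - 12) = 14 - 95*(-14) = 14 + 1330 = 1344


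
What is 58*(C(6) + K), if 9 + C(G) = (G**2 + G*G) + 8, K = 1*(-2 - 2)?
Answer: 3886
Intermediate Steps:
K = -4 (K = 1*(-4) = -4)
C(G) = -1 + 2*G**2 (C(G) = -9 + ((G**2 + G*G) + 8) = -9 + ((G**2 + G**2) + 8) = -9 + (2*G**2 + 8) = -9 + (8 + 2*G**2) = -1 + 2*G**2)
58*(C(6) + K) = 58*((-1 + 2*6**2) - 4) = 58*((-1 + 2*36) - 4) = 58*((-1 + 72) - 4) = 58*(71 - 4) = 58*67 = 3886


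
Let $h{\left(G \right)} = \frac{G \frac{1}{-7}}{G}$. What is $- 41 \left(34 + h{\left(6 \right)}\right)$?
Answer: $- \frac{9717}{7} \approx -1388.1$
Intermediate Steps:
$h{\left(G \right)} = - \frac{1}{7}$ ($h{\left(G \right)} = \frac{G \left(- \frac{1}{7}\right)}{G} = \frac{\left(- \frac{1}{7}\right) G}{G} = - \frac{1}{7}$)
$- 41 \left(34 + h{\left(6 \right)}\right) = - 41 \left(34 - \frac{1}{7}\right) = \left(-41\right) \frac{237}{7} = - \frac{9717}{7}$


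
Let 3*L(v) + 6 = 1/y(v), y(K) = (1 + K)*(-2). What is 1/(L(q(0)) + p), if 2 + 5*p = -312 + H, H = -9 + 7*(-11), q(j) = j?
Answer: -6/493 ≈ -0.012170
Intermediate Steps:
H = -86 (H = -9 - 77 = -86)
y(K) = -2 - 2*K
p = -80 (p = -⅖ + (-312 - 86)/5 = -⅖ + (⅕)*(-398) = -⅖ - 398/5 = -80)
L(v) = -2 + 1/(3*(-2 - 2*v))
1/(L(q(0)) + p) = 1/((-13 - 12*0)/(6*(1 + 0)) - 80) = 1/((⅙)*(-13 + 0)/1 - 80) = 1/((⅙)*1*(-13) - 80) = 1/(-13/6 - 80) = 1/(-493/6) = -6/493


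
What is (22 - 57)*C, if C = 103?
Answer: -3605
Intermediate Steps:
(22 - 57)*C = (22 - 57)*103 = -35*103 = -3605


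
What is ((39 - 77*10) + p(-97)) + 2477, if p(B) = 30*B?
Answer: -1164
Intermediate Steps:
((39 - 77*10) + p(-97)) + 2477 = ((39 - 77*10) + 30*(-97)) + 2477 = ((39 - 770) - 2910) + 2477 = (-731 - 2910) + 2477 = -3641 + 2477 = -1164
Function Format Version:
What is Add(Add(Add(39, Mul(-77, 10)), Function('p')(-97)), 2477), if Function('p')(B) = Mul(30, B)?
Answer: -1164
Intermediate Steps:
Add(Add(Add(39, Mul(-77, 10)), Function('p')(-97)), 2477) = Add(Add(Add(39, Mul(-77, 10)), Mul(30, -97)), 2477) = Add(Add(Add(39, -770), -2910), 2477) = Add(Add(-731, -2910), 2477) = Add(-3641, 2477) = -1164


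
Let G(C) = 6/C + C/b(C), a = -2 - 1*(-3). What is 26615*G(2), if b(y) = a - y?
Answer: 26615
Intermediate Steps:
a = 1 (a = -2 + 3 = 1)
b(y) = 1 - y
G(C) = 6/C + C/(1 - C)
26615*G(2) = 26615*(6/2 - 1*2/(-1 + 2)) = 26615*(6*(1/2) - 1*2/1) = 26615*(3 - 1*2*1) = 26615*(3 - 2) = 26615*1 = 26615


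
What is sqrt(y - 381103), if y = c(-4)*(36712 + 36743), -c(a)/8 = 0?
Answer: I*sqrt(381103) ≈ 617.33*I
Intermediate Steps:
c(a) = 0 (c(a) = -8*0 = 0)
y = 0 (y = 0*(36712 + 36743) = 0*73455 = 0)
sqrt(y - 381103) = sqrt(0 - 381103) = sqrt(-381103) = I*sqrt(381103)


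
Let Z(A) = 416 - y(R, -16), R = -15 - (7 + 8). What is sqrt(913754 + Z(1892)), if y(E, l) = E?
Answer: 10*sqrt(9142) ≈ 956.14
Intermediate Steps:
R = -30 (R = -15 - 1*15 = -15 - 15 = -30)
Z(A) = 446 (Z(A) = 416 - 1*(-30) = 416 + 30 = 446)
sqrt(913754 + Z(1892)) = sqrt(913754 + 446) = sqrt(914200) = 10*sqrt(9142)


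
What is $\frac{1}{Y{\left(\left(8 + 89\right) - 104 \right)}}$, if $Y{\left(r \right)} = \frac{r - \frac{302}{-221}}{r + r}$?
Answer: $\frac{3094}{1245} \approx 2.4851$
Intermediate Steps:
$Y{\left(r \right)} = \frac{\frac{302}{221} + r}{2 r}$ ($Y{\left(r \right)} = \frac{r - - \frac{302}{221}}{2 r} = \left(r + \frac{302}{221}\right) \frac{1}{2 r} = \left(\frac{302}{221} + r\right) \frac{1}{2 r} = \frac{\frac{302}{221} + r}{2 r}$)
$\frac{1}{Y{\left(\left(8 + 89\right) - 104 \right)}} = \frac{1}{\frac{1}{442} \frac{1}{\left(8 + 89\right) - 104} \left(302 + 221 \left(\left(8 + 89\right) - 104\right)\right)} = \frac{1}{\frac{1}{442} \frac{1}{97 - 104} \left(302 + 221 \left(97 - 104\right)\right)} = \frac{1}{\frac{1}{442} \frac{1}{-7} \left(302 + 221 \left(-7\right)\right)} = \frac{1}{\frac{1}{442} \left(- \frac{1}{7}\right) \left(302 - 1547\right)} = \frac{1}{\frac{1}{442} \left(- \frac{1}{7}\right) \left(-1245\right)} = \frac{1}{\frac{1245}{3094}} = \frac{3094}{1245}$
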